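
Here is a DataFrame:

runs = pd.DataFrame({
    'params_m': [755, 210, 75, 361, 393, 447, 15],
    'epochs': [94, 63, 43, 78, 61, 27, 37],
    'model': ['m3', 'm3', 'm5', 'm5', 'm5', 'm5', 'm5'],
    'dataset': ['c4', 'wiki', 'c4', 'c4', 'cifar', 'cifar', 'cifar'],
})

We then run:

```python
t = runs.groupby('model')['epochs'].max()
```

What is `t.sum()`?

group by model, max of epochs:
model
m3    94
m5    78
Name: epochs, dtype: int64

172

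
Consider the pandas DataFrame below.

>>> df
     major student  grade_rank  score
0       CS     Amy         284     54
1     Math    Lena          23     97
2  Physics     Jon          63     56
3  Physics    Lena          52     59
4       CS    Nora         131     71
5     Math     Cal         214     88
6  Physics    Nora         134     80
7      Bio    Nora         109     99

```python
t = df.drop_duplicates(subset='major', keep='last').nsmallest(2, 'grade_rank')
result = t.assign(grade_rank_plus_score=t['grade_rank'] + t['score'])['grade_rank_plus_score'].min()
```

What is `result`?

drop duplicate major (keep=last):
     major student  grade_rank  score
4       CS    Nora         131     71
5     Math     Cal         214     88
6  Physics    Nora         134     80
7      Bio    Nora         109     99
take 2 rows with smallest grade_rank:
  major student  grade_rank  score
7   Bio    Nora         109     99
4    CS    Nora         131     71
add column grade_rank_plus_score = t['grade_rank'] + t['score']:
  major student  grade_rank  score  grade_rank_plus_score
7   Bio    Nora         109     99                    208
4    CS    Nora         131     71                    202
Then the min of column 'grade_rank_plus_score': 202

202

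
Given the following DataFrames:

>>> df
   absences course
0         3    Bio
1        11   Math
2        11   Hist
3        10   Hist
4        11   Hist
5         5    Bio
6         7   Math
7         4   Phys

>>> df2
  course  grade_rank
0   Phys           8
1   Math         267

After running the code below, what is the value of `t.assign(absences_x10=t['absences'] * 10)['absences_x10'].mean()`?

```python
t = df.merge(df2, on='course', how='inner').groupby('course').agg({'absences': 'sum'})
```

110.0

merge on 'course' (how='inner') → 3 rows:
   absences course  grade_rank
0        11   Math         267
1         7   Math         267
2         4   Phys           8
group by course, sum of absences:
        absences
course          
Math          18
Phys           4
add column absences_x10 = t['absences'] * 10:
        absences  absences_x10
course                        
Math          18           180
Phys           4            40
Then the mean of column 'absences_x10': 110.0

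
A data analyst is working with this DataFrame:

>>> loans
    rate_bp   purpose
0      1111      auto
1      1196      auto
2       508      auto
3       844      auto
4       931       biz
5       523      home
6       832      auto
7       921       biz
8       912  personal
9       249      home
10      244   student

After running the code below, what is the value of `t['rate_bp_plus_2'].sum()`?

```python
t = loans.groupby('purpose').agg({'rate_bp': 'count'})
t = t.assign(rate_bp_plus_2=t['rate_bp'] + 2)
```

21

group by purpose, count of rate_bp:
          rate_bp
purpose          
auto            5
biz             2
home            2
personal        1
student         1
add column rate_bp_plus_2 = t['rate_bp'] + 2:
          rate_bp  rate_bp_plus_2
purpose                          
auto            5               7
biz             2               4
home            2               4
personal        1               3
student         1               3
Reading off the sum of column 'rate_bp_plus_2', we get 21.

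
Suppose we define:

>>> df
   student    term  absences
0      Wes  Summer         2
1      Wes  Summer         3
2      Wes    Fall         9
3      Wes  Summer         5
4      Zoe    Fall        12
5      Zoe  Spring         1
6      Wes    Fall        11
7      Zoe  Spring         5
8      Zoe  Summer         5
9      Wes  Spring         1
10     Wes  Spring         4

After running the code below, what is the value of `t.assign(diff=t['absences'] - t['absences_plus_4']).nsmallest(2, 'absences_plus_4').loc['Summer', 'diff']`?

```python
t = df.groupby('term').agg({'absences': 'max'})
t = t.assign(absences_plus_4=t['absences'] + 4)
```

group by term, max of absences:
        absences
term            
Fall          12
Spring         5
Summer         5
add column absences_plus_4 = t['absences'] + 4:
        absences  absences_plus_4
term                             
Fall          12               16
Spring         5                9
Summer         5                9
add column diff = t['absences'] - t['absences_plus_4']:
        absences  absences_plus_4  diff
term                                   
Fall          12               16    -4
Spring         5                9    -4
Summer         5                9    -4
take 2 rows with smallest absences_plus_4:
        absences  absences_plus_4  diff
term                                   
Spring         5                9    -4
Summer         5                9    -4

-4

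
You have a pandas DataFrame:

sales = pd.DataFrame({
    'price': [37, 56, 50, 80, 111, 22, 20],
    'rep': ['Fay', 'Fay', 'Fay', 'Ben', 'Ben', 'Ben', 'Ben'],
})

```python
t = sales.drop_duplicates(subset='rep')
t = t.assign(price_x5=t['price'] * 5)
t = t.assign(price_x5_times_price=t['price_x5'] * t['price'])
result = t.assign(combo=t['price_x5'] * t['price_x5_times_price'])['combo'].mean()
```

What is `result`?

drop duplicate rep (keep=first):
   price  rep
0     37  Fay
3     80  Ben
add column price_x5 = t['price'] * 5:
   price  rep  price_x5
0     37  Fay       185
3     80  Ben       400
add column price_x5_times_price = t['price_x5'] * t['price']:
   price  rep  price_x5  price_x5_times_price
0     37  Fay       185                  6845
3     80  Ben       400                 32000
add column combo = t['price_x5'] * t['price_x5_times_price']:
   price  rep  price_x5  price_x5_times_price     combo
0     37  Fay       185                  6845   1266325
3     80  Ben       400                 32000  12800000
So mean() = 7033162.5.

7033162.5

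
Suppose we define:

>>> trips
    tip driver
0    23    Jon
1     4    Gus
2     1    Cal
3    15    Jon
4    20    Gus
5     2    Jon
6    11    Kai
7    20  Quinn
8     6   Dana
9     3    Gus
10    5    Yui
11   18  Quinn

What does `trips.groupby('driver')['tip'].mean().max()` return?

group by driver, mean of tip:
driver
Cal       1.000000
Dana      6.000000
Gus       9.000000
Jon      13.333333
Kai      11.000000
Quinn    19.000000
Yui       5.000000
Name: tip, dtype: float64
Taking the max of the resulting series gives 19.0.

19.0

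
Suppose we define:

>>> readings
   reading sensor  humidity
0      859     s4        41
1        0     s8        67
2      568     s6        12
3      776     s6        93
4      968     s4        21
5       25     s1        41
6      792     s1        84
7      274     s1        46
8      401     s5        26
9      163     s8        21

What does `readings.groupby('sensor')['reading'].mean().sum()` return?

2431.66666667

group by sensor, mean of reading:
sensor
s1    363.666667
s4    913.500000
s5    401.000000
s6    672.000000
s8     81.500000
Name: reading, dtype: float64
Hence 2431.66666667.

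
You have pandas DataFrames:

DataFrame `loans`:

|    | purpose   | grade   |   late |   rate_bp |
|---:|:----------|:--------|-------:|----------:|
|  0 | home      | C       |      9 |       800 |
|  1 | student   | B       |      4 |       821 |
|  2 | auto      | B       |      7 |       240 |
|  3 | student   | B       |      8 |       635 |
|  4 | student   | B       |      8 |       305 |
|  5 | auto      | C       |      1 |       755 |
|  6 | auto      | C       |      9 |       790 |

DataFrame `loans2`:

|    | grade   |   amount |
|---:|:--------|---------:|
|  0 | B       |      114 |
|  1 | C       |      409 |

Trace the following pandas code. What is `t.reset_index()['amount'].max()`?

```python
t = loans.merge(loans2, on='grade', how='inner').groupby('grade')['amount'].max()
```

merge on 'grade' (how='inner') → 7 rows:
   purpose grade  late  rate_bp  amount
0     home     C     9      800     409
1  student     B     4      821     114
2     auto     B     7      240     114
3  student     B     8      635     114
4  student     B     8      305     114
5     auto     C     1      755     409
6     auto     C     9      790     409
group by grade, max of amount:
grade
B    114
C    409
Name: amount, dtype: int64
reset_index():
  grade  amount
0     B     114
1     C     409
Then the max of column 'amount': 409

409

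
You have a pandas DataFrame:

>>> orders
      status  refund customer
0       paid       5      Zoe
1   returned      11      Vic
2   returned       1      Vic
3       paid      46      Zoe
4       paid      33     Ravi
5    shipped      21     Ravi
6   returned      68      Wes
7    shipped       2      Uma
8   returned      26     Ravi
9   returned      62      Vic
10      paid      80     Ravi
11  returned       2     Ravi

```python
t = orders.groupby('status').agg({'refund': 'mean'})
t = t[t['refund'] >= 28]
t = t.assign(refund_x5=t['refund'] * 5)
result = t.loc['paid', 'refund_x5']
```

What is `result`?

group by status, mean of refund:
             refund
status             
paid      41.000000
returned  28.333333
shipped   11.500000
filter rows where refund >= 28:
             refund
status             
paid      41.000000
returned  28.333333
add column refund_x5 = t['refund'] * 5:
             refund   refund_x5
status                         
paid      41.000000  205.000000
returned  28.333333  141.666667

205.0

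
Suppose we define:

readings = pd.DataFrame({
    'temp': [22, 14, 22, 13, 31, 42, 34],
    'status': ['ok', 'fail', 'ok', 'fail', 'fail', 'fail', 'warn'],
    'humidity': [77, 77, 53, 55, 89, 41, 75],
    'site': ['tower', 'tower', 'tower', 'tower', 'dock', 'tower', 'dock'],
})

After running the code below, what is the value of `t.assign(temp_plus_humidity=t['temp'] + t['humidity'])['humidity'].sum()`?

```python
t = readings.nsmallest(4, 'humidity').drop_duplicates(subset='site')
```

take 4 rows with smallest humidity:
   temp status  humidity   site
5    42   fail        41  tower
2    22     ok        53  tower
3    13   fail        55  tower
6    34   warn        75   dock
drop duplicate site (keep=first):
   temp status  humidity   site
5    42   fail        41  tower
6    34   warn        75   dock
add column temp_plus_humidity = t['temp'] + t['humidity']:
   temp status  humidity   site  temp_plus_humidity
5    42   fail        41  tower                  83
6    34   warn        75   dock                 109
sum of column 'humidity' → 116

116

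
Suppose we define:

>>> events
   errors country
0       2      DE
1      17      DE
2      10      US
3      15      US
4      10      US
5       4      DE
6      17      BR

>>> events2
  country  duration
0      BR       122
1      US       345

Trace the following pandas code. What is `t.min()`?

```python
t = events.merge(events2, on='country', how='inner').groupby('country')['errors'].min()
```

10

merge on 'country' (how='inner') → 4 rows:
   errors country  duration
0      10      US       345
1      15      US       345
2      10      US       345
3      17      BR       122
group by country, min of errors:
country
BR    17
US    10
Name: errors, dtype: int64
The min of the resulting series is 10.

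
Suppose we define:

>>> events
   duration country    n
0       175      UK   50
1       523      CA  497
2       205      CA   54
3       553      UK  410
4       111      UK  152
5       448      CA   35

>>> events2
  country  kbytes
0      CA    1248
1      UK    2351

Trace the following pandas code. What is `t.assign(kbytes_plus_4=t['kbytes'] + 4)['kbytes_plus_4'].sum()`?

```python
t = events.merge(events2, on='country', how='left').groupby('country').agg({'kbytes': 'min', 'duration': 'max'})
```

3607

merge on 'country' (how='left') → 6 rows:
   duration country    n  kbytes
0       175      UK   50    2351
1       523      CA  497    1248
2       205      CA   54    1248
3       553      UK  410    2351
4       111      UK  152    2351
5       448      CA   35    1248
group by country: min(kbytes), max(duration):
         kbytes  duration
country                  
CA         1248       523
UK         2351       553
add column kbytes_plus_4 = t['kbytes'] + 4:
         kbytes  duration  kbytes_plus_4
country                                 
CA         1248       523           1252
UK         2351       553           2355
So sum() = 3607.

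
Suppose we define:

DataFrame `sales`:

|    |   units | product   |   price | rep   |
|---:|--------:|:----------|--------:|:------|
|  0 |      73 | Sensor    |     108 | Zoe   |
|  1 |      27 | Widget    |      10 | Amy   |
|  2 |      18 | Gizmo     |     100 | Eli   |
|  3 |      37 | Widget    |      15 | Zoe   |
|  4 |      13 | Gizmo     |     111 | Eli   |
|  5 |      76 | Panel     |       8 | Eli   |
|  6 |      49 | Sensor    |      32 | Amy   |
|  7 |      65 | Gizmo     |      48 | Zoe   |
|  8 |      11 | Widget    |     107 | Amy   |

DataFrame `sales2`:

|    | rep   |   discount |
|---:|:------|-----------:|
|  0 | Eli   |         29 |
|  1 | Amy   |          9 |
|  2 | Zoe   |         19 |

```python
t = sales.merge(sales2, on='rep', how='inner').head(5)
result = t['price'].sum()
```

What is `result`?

344

merge on 'rep' (how='inner') → 9 rows:
   units product  price  rep  discount
0     73  Sensor    108  Zoe        19
1     27  Widget     10  Amy         9
2     18   Gizmo    100  Eli        29
3     37  Widget     15  Zoe        19
4     13   Gizmo    111  Eli        29
5     76   Panel      8  Eli        29
6     49  Sensor     32  Amy         9
7     65   Gizmo     48  Zoe        19
8     11  Widget    107  Amy         9
take first 5 rows:
   units product  price  rep  discount
0     73  Sensor    108  Zoe        19
1     27  Widget     10  Amy         9
2     18   Gizmo    100  Eli        29
3     37  Widget     15  Zoe        19
4     13   Gizmo    111  Eli        29
So sum() = 344.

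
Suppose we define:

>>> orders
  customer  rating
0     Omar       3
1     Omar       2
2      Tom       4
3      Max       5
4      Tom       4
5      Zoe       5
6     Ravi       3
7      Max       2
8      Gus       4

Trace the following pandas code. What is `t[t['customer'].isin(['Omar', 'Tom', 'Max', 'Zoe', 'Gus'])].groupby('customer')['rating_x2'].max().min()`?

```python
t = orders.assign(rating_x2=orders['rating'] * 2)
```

6

add column rating_x2 = orders['rating'] * 2:
  customer  rating  rating_x2
0     Omar       3          6
1     Omar       2          4
2      Tom       4          8
3      Max       5         10
4      Tom       4          8
5      Zoe       5         10
6     Ravi       3          6
7      Max       2          4
8      Gus       4          8
filter rows where customer in ['Omar', 'Tom', 'Max', 'Zoe', 'Gus']:
  customer  rating  rating_x2
0     Omar       3          6
1     Omar       2          4
2      Tom       4          8
3      Max       5         10
4      Tom       4          8
5      Zoe       5         10
7      Max       2          4
8      Gus       4          8
group by customer, max of rating_x2:
customer
Gus      8
Max     10
Omar     6
Tom      8
Zoe     10
Name: rating_x2, dtype: int64
So min() = 6.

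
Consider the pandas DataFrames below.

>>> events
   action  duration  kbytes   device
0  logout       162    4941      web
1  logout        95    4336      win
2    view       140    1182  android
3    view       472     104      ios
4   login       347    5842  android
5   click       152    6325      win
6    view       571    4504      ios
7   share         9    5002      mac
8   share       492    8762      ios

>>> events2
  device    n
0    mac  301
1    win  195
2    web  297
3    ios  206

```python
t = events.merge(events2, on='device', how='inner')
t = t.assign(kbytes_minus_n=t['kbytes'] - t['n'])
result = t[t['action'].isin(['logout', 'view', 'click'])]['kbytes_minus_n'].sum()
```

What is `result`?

merge on 'device' (how='inner') → 7 rows:
   action  duration  kbytes device    n
0  logout       162    4941    web  297
1  logout        95    4336    win  195
2    view       472     104    ios  206
3   click       152    6325    win  195
4    view       571    4504    ios  206
5   share         9    5002    mac  301
6   share       492    8762    ios  206
add column kbytes_minus_n = t['kbytes'] - t['n']:
   action  duration  kbytes device    n  kbytes_minus_n
0  logout       162    4941    web  297            4644
1  logout        95    4336    win  195            4141
2    view       472     104    ios  206            -102
3   click       152    6325    win  195            6130
4    view       571    4504    ios  206            4298
5   share         9    5002    mac  301            4701
6   share       492    8762    ios  206            8556
filter rows where action in ['logout', 'view', 'click']:
   action  duration  kbytes device    n  kbytes_minus_n
0  logout       162    4941    web  297            4644
1  logout        95    4336    win  195            4141
2    view       472     104    ios  206            -102
3   click       152    6325    win  195            6130
4    view       571    4504    ios  206            4298

19111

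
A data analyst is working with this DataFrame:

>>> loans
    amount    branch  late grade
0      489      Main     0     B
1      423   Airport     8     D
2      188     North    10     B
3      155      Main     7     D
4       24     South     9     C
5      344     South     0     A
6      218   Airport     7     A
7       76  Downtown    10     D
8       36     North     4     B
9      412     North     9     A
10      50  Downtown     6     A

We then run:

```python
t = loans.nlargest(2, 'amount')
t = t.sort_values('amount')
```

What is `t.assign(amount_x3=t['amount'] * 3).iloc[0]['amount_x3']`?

take 2 rows with largest amount:
   amount   branch  late grade
0     489     Main     0     B
1     423  Airport     8     D
sort by amount:
   amount   branch  late grade
1     423  Airport     8     D
0     489     Main     0     B
add column amount_x3 = t['amount'] * 3:
   amount   branch  late grade  amount_x3
1     423  Airport     8     D       1269
0     489     Main     0     B       1467

1269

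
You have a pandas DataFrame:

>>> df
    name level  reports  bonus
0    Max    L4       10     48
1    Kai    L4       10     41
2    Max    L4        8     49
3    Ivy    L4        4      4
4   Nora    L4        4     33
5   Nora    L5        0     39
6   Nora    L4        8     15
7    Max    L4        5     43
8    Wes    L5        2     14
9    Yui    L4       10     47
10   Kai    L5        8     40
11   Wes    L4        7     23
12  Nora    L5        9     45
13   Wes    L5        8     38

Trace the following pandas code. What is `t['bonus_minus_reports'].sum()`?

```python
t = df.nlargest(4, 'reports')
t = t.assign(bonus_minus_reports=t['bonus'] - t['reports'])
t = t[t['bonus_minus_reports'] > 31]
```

take 4 rows with largest reports:
    name level  reports  bonus
0    Max    L4       10     48
1    Kai    L4       10     41
9    Yui    L4       10     47
12  Nora    L5        9     45
add column bonus_minus_reports = t['bonus'] - t['reports']:
    name level  reports  bonus  bonus_minus_reports
0    Max    L4       10     48                   38
1    Kai    L4       10     41                   31
9    Yui    L4       10     47                   37
12  Nora    L5        9     45                   36
filter rows where bonus_minus_reports > 31:
    name level  reports  bonus  bonus_minus_reports
0    Max    L4       10     48                   38
9    Yui    L4       10     47                   37
12  Nora    L5        9     45                   36
So sum() = 111.

111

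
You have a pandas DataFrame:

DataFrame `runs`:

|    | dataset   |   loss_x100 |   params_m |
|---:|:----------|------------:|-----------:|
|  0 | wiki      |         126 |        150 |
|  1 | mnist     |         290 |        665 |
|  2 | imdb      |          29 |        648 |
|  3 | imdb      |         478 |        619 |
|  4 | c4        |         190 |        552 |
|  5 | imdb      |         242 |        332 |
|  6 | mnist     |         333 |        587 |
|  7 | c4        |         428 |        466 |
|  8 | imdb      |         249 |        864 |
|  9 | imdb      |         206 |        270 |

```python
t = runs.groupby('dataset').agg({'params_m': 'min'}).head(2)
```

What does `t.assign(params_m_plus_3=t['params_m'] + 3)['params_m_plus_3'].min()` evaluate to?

group by dataset, min of params_m:
         params_m
dataset          
c4            466
imdb          270
mnist         587
wiki          150
take first 2 rows:
         params_m
dataset          
c4            466
imdb          270
add column params_m_plus_3 = t['params_m'] + 3:
         params_m  params_m_plus_3
dataset                           
c4            466              469
imdb          270              273

273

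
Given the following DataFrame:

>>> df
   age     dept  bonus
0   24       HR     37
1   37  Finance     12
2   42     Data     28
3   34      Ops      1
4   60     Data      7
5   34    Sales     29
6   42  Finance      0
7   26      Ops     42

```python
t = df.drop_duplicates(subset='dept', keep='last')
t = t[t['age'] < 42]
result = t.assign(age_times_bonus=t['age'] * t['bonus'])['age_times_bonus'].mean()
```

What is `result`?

988.666666667

drop duplicate dept (keep=last):
   age     dept  bonus
0   24       HR     37
4   60     Data      7
5   34    Sales     29
6   42  Finance      0
7   26      Ops     42
filter rows where age < 42:
   age   dept  bonus
0   24     HR     37
5   34  Sales     29
7   26    Ops     42
add column age_times_bonus = t['age'] * t['bonus']:
   age   dept  bonus  age_times_bonus
0   24     HR     37              888
5   34  Sales     29              986
7   26    Ops     42             1092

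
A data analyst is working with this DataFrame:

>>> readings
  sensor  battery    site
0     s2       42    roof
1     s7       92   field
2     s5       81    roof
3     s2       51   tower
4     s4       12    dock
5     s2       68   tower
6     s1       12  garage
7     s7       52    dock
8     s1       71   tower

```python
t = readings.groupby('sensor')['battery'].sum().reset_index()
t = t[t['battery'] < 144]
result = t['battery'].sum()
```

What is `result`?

176

group by sensor, sum of battery:
sensor
s1     83
s2    161
s4     12
s5     81
s7    144
Name: battery, dtype: int64
reset_index():
  sensor  battery
0     s1       83
1     s2      161
2     s4       12
3     s5       81
4     s7      144
filter rows where battery < 144:
  sensor  battery
0     s1       83
2     s4       12
3     s5       81
So sum() = 176.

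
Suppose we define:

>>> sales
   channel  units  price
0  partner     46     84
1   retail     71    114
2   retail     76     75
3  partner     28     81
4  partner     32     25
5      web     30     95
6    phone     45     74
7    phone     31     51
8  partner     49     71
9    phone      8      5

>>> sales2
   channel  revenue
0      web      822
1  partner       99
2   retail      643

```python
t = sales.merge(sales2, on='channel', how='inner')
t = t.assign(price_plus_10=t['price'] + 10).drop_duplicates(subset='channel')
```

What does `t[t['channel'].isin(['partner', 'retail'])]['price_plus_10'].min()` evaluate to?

merge on 'channel' (how='inner') → 7 rows:
   channel  units  price  revenue
0  partner     46     84       99
1   retail     71    114      643
2   retail     76     75      643
3  partner     28     81       99
4  partner     32     25       99
5      web     30     95      822
6  partner     49     71       99
add column price_plus_10 = t['price'] + 10:
   channel  units  price  revenue  price_plus_10
0  partner     46     84       99             94
1   retail     71    114      643            124
2   retail     76     75      643             85
3  partner     28     81       99             91
4  partner     32     25       99             35
5      web     30     95      822            105
6  partner     49     71       99             81
drop duplicate channel (keep=first):
   channel  units  price  revenue  price_plus_10
0  partner     46     84       99             94
1   retail     71    114      643            124
5      web     30     95      822            105
filter rows where channel in ['partner', 'retail']:
   channel  units  price  revenue  price_plus_10
0  partner     46     84       99             94
1   retail     71    114      643            124
min of column 'price_plus_10' → 94

94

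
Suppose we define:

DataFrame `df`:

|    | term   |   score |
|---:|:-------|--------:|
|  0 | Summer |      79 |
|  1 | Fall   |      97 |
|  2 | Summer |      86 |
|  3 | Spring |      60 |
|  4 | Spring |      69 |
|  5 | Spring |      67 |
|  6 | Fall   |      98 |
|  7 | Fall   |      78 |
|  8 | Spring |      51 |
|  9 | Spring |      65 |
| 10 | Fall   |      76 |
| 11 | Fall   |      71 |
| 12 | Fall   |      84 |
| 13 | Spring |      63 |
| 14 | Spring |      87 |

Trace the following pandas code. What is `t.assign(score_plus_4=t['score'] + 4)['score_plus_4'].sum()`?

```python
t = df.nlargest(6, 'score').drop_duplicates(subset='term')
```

283

take 6 rows with largest score:
      term  score
6     Fall     98
1     Fall     97
14  Spring     87
2   Summer     86
12    Fall     84
0   Summer     79
drop duplicate term (keep=first):
      term  score
6     Fall     98
14  Spring     87
2   Summer     86
add column score_plus_4 = t['score'] + 4:
      term  score  score_plus_4
6     Fall     98           102
14  Spring     87            91
2   Summer     86            90
Taking the sum of column 'score_plus_4' gives 283.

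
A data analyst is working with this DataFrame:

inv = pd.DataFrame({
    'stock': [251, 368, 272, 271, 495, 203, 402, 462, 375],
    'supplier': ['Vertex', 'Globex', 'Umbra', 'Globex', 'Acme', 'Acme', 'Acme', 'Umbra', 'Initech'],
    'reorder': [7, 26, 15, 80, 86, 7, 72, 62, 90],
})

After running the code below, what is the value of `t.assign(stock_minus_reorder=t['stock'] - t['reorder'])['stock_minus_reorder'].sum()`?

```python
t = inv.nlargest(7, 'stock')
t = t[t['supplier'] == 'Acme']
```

take 7 rows with largest stock:
   stock supplier  reorder
4    495     Acme       86
7    462    Umbra       62
6    402     Acme       72
8    375  Initech       90
1    368   Globex       26
2    272    Umbra       15
3    271   Globex       80
filter rows where supplier == 'Acme':
   stock supplier  reorder
4    495     Acme       86
6    402     Acme       72
add column stock_minus_reorder = t['stock'] - t['reorder']:
   stock supplier  reorder  stock_minus_reorder
4    495     Acme       86                  409
6    402     Acme       72                  330

739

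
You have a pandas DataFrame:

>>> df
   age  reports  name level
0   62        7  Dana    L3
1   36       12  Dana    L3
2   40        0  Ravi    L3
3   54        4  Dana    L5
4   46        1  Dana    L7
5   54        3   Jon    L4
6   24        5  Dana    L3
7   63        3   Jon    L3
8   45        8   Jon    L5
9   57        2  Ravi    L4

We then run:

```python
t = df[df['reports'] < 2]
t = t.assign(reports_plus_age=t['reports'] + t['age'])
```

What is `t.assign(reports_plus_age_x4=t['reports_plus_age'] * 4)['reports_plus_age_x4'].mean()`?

filter rows where reports < 2:
   age  reports  name level
2   40        0  Ravi    L3
4   46        1  Dana    L7
add column reports_plus_age = t['reports'] + t['age']:
   age  reports  name level  reports_plus_age
2   40        0  Ravi    L3                40
4   46        1  Dana    L7                47
add column reports_plus_age_x4 = t['reports_plus_age'] * 4:
   age  reports  name level  reports_plus_age  reports_plus_age_x4
2   40        0  Ravi    L3                40                  160
4   46        1  Dana    L7                47                  188
mean of column 'reports_plus_age_x4' → 174.0

174.0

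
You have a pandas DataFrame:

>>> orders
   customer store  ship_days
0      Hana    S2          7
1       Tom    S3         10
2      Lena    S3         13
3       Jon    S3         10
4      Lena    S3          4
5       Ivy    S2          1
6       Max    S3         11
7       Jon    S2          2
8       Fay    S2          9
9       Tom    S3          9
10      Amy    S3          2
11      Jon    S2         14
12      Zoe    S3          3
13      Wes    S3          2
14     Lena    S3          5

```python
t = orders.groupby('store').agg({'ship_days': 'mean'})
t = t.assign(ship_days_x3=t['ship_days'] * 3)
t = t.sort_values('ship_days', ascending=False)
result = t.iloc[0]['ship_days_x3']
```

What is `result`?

group by store, mean of ship_days:
       ship_days
store           
S2           6.6
S3           6.9
add column ship_days_x3 = t['ship_days'] * 3:
       ship_days  ship_days_x3
store                         
S2           6.6          19.8
S3           6.9          20.7
sort by ship_days descending:
       ship_days  ship_days_x3
store                         
S3           6.9          20.7
S2           6.6          19.8
Finally, value at position 0, column 'ship_days_x3' = 20.7.

20.7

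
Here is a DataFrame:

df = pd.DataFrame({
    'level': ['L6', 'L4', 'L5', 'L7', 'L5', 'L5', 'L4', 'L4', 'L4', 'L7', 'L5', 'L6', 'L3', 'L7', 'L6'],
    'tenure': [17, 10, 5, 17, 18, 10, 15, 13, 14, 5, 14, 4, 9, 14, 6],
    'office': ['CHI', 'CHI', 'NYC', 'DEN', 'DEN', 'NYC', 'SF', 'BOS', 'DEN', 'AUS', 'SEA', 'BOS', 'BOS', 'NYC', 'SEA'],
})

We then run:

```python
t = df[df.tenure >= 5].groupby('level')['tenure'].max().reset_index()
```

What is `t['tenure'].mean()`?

filter rows where tenure >= 5:
   level  tenure office
0     L6      17    CHI
1     L4      10    CHI
2     L5       5    NYC
3     L7      17    DEN
4     L5      18    DEN
5     L5      10    NYC
6     L4      15     SF
7     L4      13    BOS
8     L4      14    DEN
9     L7       5    AUS
10    L5      14    SEA
12    L3       9    BOS
13    L7      14    NYC
14    L6       6    SEA
group by level, max of tenure:
level
L3     9
L4    15
L5    18
L6    17
L7    17
Name: tenure, dtype: int64
reset_index():
  level  tenure
0    L3       9
1    L4      15
2    L5      18
3    L6      17
4    L7      17

15.2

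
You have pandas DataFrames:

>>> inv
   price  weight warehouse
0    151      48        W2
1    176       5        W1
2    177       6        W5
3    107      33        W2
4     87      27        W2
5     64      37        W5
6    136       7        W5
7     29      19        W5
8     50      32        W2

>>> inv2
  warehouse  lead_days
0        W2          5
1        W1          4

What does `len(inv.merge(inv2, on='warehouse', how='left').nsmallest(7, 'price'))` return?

merge on 'warehouse' (how='left') → 9 rows:
   price  weight warehouse  lead_days
0    151      48        W2        5.0
1    176       5        W1        4.0
2    177       6        W5        NaN
3    107      33        W2        5.0
4     87      27        W2        5.0
5     64      37        W5        NaN
6    136       7        W5        NaN
7     29      19        W5        NaN
8     50      32        W2        5.0
take 7 rows with smallest price:
   price  weight warehouse  lead_days
7     29      19        W5        NaN
8     50      32        W2        5.0
5     64      37        W5        NaN
4     87      27        W2        5.0
3    107      33        W2        5.0
6    136       7        W5        NaN
0    151      48        W2        5.0
Hence 7.

7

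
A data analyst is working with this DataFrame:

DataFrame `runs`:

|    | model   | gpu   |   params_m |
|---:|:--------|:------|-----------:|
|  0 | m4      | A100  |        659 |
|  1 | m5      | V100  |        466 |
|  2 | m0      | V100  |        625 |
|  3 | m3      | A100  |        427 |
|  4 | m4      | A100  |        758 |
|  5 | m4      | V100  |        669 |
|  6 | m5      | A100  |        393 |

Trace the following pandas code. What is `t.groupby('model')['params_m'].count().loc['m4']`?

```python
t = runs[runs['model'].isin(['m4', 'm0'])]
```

filter rows where model in ['m4', 'm0']:
  model   gpu  params_m
0    m4  A100       659
2    m0  V100       625
4    m4  A100       758
5    m4  V100       669
group by model, count of params_m:
model
m0    1
m4    3
Name: params_m, dtype: int64
Taking the value at index 'm4' gives 3.

3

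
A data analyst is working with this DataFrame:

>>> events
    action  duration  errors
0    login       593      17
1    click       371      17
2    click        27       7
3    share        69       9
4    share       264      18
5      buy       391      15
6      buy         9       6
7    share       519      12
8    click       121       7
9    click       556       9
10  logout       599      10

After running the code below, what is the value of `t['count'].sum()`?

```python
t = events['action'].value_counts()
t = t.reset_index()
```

11

value_counts of action:
action
click     4
share     3
buy       2
login     1
logout    1
Name: count, dtype: int64
reset_index():
   action  count
0   click      4
1   share      3
2     buy      2
3   login      1
4  logout      1
Reading off the sum of column 'count', we get 11.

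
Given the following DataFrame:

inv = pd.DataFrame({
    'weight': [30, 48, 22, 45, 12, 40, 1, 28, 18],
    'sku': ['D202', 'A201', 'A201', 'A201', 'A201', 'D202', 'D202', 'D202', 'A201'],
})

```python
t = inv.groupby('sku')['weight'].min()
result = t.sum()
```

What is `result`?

13

group by sku, min of weight:
sku
A201    12
D202     1
Name: weight, dtype: int64
Finally, sum of the resulting series = 13.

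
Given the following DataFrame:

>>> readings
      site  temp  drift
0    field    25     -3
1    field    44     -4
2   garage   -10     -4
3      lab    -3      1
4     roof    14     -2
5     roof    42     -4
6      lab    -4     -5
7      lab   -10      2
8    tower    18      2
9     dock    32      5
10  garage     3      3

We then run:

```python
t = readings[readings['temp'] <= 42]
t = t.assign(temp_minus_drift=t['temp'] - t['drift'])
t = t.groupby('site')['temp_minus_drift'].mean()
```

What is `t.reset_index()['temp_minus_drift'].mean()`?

filter rows where temp <= 42:
      site  temp  drift
0    field    25     -3
2   garage   -10     -4
3      lab    -3      1
4     roof    14     -2
5     roof    42     -4
6      lab    -4     -5
7      lab   -10      2
8    tower    18      2
9     dock    32      5
10  garage     3      3
add column temp_minus_drift = t['temp'] - t['drift']:
      site  temp  drift  temp_minus_drift
0    field    25     -3                28
2   garage   -10     -4                -6
3      lab    -3      1                -4
4     roof    14     -2                16
5     roof    42     -4                46
6      lab    -4     -5                 1
7      lab   -10      2               -12
8    tower    18      2                16
9     dock    32      5                27
10  garage     3      3                 0
group by site, mean of temp_minus_drift:
site
dock      27.0
field     28.0
garage    -3.0
lab       -5.0
roof      31.0
tower     16.0
Name: temp_minus_drift, dtype: float64
reset_index():
     site  temp_minus_drift
0    dock              27.0
1   field              28.0
2  garage              -3.0
3     lab              -5.0
4    roof              31.0
5   tower              16.0
Reading off the mean of column 'temp_minus_drift', we get 15.6666666667.

15.6666666667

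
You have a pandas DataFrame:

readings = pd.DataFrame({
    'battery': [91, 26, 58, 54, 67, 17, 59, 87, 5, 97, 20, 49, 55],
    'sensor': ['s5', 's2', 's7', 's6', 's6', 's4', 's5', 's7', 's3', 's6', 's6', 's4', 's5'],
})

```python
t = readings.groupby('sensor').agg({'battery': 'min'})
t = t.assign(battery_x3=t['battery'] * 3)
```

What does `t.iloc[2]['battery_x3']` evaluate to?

51

group by sensor, min of battery:
        battery
sensor         
s2           26
s3            5
s4           17
s5           55
s6           20
s7           58
add column battery_x3 = t['battery'] * 3:
        battery  battery_x3
sensor                     
s2           26          78
s3            5          15
s4           17          51
s5           55         165
s6           20          60
s7           58         174
The value at position 2, column 'battery_x3' is 51.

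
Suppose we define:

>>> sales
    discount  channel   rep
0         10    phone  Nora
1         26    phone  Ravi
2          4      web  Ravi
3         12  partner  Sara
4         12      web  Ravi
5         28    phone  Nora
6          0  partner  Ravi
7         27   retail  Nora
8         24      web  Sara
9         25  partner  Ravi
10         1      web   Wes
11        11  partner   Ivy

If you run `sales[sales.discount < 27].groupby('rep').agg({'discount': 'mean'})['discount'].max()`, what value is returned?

18.0

filter rows where discount < 27:
    discount  channel   rep
0         10    phone  Nora
1         26    phone  Ravi
2          4      web  Ravi
3         12  partner  Sara
4         12      web  Ravi
6          0  partner  Ravi
8         24      web  Sara
9         25  partner  Ravi
10         1      web   Wes
11        11  partner   Ivy
group by rep, mean of discount:
      discount
rep           
Ivy       11.0
Nora      10.0
Ravi      13.4
Sara      18.0
Wes        1.0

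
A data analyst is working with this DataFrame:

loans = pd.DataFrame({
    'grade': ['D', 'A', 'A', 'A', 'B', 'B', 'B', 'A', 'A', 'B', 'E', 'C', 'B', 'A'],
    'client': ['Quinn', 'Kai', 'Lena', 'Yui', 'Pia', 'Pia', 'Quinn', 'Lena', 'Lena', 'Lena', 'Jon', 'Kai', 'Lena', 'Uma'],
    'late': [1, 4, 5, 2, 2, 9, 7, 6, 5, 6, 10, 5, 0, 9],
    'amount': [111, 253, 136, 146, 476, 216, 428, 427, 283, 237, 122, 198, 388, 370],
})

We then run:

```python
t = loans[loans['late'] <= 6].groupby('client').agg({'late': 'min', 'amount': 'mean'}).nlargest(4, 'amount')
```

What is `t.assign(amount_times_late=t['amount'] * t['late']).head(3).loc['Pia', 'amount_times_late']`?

952.0

filter rows where late <= 6:
   grade client  late  amount
0      D  Quinn     1     111
1      A    Kai     4     253
2      A   Lena     5     136
3      A    Yui     2     146
4      B    Pia     2     476
7      A   Lena     6     427
8      A   Lena     5     283
9      B   Lena     6     237
11     C    Kai     5     198
12     B   Lena     0     388
group by client: min(late), mean(amount):
        late  amount
client              
Kai        4   225.5
Lena       0   294.2
Pia        2   476.0
Quinn      1   111.0
Yui        2   146.0
take 4 rows with largest amount:
        late  amount
client              
Pia        2   476.0
Lena       0   294.2
Kai        4   225.5
Yui        2   146.0
add column amount_times_late = t['amount'] * t['late']:
        late  amount  amount_times_late
client                                 
Pia        2   476.0              952.0
Lena       0   294.2                0.0
Kai        4   225.5              902.0
Yui        2   146.0              292.0
take first 3 rows:
        late  amount  amount_times_late
client                                 
Pia        2   476.0              952.0
Lena       0   294.2                0.0
Kai        4   225.5              902.0
Taking the value at row 'Pia', column 'amount_times_late' gives 952.0.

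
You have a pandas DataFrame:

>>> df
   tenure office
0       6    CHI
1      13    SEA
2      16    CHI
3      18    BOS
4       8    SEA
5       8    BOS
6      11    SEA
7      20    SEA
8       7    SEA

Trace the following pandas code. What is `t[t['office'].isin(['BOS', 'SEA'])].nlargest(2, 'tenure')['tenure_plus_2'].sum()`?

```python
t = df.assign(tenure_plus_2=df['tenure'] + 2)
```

add column tenure_plus_2 = df['tenure'] + 2:
   tenure office  tenure_plus_2
0       6    CHI              8
1      13    SEA             15
2      16    CHI             18
3      18    BOS             20
4       8    SEA             10
5       8    BOS             10
6      11    SEA             13
7      20    SEA             22
8       7    SEA              9
filter rows where office in ['BOS', 'SEA']:
   tenure office  tenure_plus_2
1      13    SEA             15
3      18    BOS             20
4       8    SEA             10
5       8    BOS             10
6      11    SEA             13
7      20    SEA             22
8       7    SEA              9
take 2 rows with largest tenure:
   tenure office  tenure_plus_2
7      20    SEA             22
3      18    BOS             20
The sum of column 'tenure_plus_2' is 42.

42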